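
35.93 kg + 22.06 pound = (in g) 4.594e+04. Check: 35.93 kg is already in kg. 1 pound = 0.45359237 kg, so 22.06 pound = 22.06 * 0.45359237 = 10.006248 kg. Sum: 35.93 + 10.006248 = 45.936248 kg. 1 g = 0.001 kg, so 45.936248 kg = 45.936248 / 0.001 = 45936.248 g ≈ 4.594e+04 g (4 s.f.).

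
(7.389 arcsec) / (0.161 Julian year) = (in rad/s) 7.051e-12. Check: 1 arcsec = 4.8481368e-06 rad, so 7.389 arcsec = 7.389 * 4.8481368e-06 = 3.5822883e-05 rad. 1 Julian year = 31557600 s, so 0.161 Julian year = 0.161 * 31557600 = 5080773.6 s. Combine: 3.5822883e-05 rad / 5080773.6 s = 7.0506749e-12 rad/s. Result: 7.0506749e-12 rad/s ≈ 7.051e-12 rad/s (4 s.f.).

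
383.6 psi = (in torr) 1.984e+04. Check: 1 psi = 6894.7573 Pa, so 383.6 psi = 383.6 * 6894.7573 = 2644828.9 Pa. 1 torr = 133.32237 Pa, so 2644828.9 Pa = 2644828.9 / 133.32237 = 19837.848 torr ≈ 1.984e+04 torr (4 s.f.).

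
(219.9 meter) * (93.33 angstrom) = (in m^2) 2.052e-06. Check: 219.9 meter = 219.9 m. 1 angstrom = 1e-10 m, so 93.33 angstrom = 93.33 * 1e-10 = 9.333e-09 m. Combine: 219.9 m * 9.333e-09 m = 2.0523267e-06 m^2. Result: 2.0523267e-06 m^2 ≈ 2.052e-06 m^2 (4 s.f.).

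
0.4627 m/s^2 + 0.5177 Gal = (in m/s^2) 0.4627 m/s^2 is already in m/s^2. 1 Gal = 0.01 m/s^2, so 0.5177 Gal = 0.5177 * 0.01 = 0.005177 m/s^2. Sum: 0.4627 + 0.005177 = 0.467877 m/s^2. Result: 0.467877 m/s^2 ≈ 0.4679 m/s^2 (4 s.f.). Final answer: 0.4679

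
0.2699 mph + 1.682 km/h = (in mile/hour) 1.315. Check: 1 mph = 0.44704 m/s, so 0.2699 mph = 0.2699 * 0.44704 = 0.1206561 m/s. 1 km/h = 0.27777778 m/s, so 1.682 km/h = 1.682 * 0.27777778 = 0.46722222 m/s. Sum: 0.1206561 + 0.46722222 = 0.58787832 m/s. 1 mile/hour = 0.44704 m/s, so 0.58787832 m/s = 0.58787832 / 0.44704 = 1.3150463 mile/hour ≈ 1.315 mile/hour (4 s.f.).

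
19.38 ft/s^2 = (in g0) 1 ft/s^2 = 0.3048 m/s^2, so 19.38 ft/s^2 = 19.38 * 0.3048 = 5.907024 m/s^2. 1 g0 = 9.80665 m/s^2, so 5.907024 m/s^2 = 5.907024 / 9.80665 = 0.60234881 g0 ≈ 0.6023 g0 (4 s.f.). Final answer: 0.6023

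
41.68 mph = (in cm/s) 1863. Check: 1 mph = 0.44704 m/s, so 41.68 mph = 41.68 * 0.44704 = 18.632627 m/s. 1 cm/s = 0.01 m/s, so 18.632627 m/s = 18.632627 / 0.01 = 1863.2627 cm/s ≈ 1863 cm/s (4 s.f.).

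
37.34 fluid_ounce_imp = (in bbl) 1 fluid_ounce_imp = 2.8413063e-05 m^3, so 37.34 fluid_ounce_imp = 37.34 * 2.8413063e-05 = 0.0010609438 m^3. 1 bbl = 0.15898729 m^3, so 0.0010609438 m^3 = 0.0010609438 / 0.15898729 = 0.0066731354 bbl ≈ 0.006673 bbl (4 s.f.). Final answer: 0.006673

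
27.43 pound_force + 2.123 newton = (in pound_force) 27.91. Check: 1 pound_force = 4.4482216 N, so 27.43 pound_force = 27.43 * 4.4482216 = 122.01472 N. 2.123 newton = 2.123 N. Sum: 122.01472 + 2.123 = 124.13772 N. 1 pound_force = 4.4482216 N, so 124.13772 N = 124.13772 / 4.4482216 = 27.907269 pound_force ≈ 27.91 pound_force (4 s.f.).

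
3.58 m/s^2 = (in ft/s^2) 11.75. Check: 1 ft/s^2 = 0.3048 m/s^2, so 3.58 m/s^2 = 3.58 / 0.3048 = 11.745407 ft/s^2 ≈ 11.75 ft/s^2 (4 s.f.).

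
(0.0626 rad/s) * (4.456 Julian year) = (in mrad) 0.0626 rad/s is already in rad/s. 1 Julian year = 31557600 s, so 4.456 Julian year = 4.456 * 31557600 = 1.4062067e+08 s. Combine: 0.0626 rad/s * 1.4062067e+08 s = 8802853.7 rad. 1 mrad = 0.001 rad, so 8802853.7 rad = 8802853.7 / 0.001 = 8.8028537e+09 mrad ≈ 8.803e+09 mrad (4 s.f.). Final answer: 8.803e+09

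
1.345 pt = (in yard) 0.0005189. Check: 1 pt = 0.00035277778 m, so 1.345 pt = 1.345 * 0.00035277778 = 0.00047448611 m. 1 yard = 0.9144 m, so 0.00047448611 m = 0.00047448611 / 0.9144 = 0.00051890432 yard ≈ 0.0005189 yard (4 s.f.).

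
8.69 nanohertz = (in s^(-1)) 1 nanohertz = 1e-09 Hz, so 8.69 nanohertz = 8.69 * 1e-09 = 8.69e-09 Hz. 8.69e-09 Hz = 8.69e-09 s^(-1). Final answer: 8.69e-09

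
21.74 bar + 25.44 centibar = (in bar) 1 bar = 100000 Pa, so 21.74 bar = 21.74 * 100000 = 2174000 Pa. 1 centibar = 1000 Pa, so 25.44 centibar = 25.44 * 1000 = 25440 Pa. Sum: 2174000 + 25440 = 2199440 Pa. 1 bar = 100000 Pa, so 2199440 Pa = 2199440 / 100000 = 21.9944 bar ≈ 21.99 bar (4 s.f.). Final answer: 21.99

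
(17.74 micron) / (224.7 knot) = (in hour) 1 micron = 1e-06 m, so 17.74 micron = 17.74 * 1e-06 = 1.774e-05 m. 1 knot = 0.51444444 m/s, so 224.7 knot = 224.7 * 0.51444444 = 115.59567 m/s. Combine: 1.774e-05 m / 115.59567 m/s = 1.5346596e-07 s. 1 hour = 3600 s, so 1.5346596e-07 s = 1.5346596e-07 / 3600 = 4.2629433e-11 hour ≈ 4.263e-11 hour (4 s.f.). Final answer: 4.263e-11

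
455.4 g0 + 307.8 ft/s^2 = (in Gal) 1 g0 = 9.80665 m/s^2, so 455.4 g0 = 455.4 * 9.80665 = 4465.9484 m/s^2. 1 ft/s^2 = 0.3048 m/s^2, so 307.8 ft/s^2 = 307.8 * 0.3048 = 93.81744 m/s^2. Sum: 4465.9484 + 93.81744 = 4559.7658 m/s^2. 1 Gal = 0.01 m/s^2, so 4559.7658 m/s^2 = 4559.7658 / 0.01 = 455976.58 Gal ≈ 4.56e+05 Gal (4 s.f.). Final answer: 4.56e+05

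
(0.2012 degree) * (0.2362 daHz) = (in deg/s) 0.4752. Check: 1 degree = 0.017453293 rad, so 0.2012 degree = 0.2012 * 0.017453293 = 0.0035116025 rad. 1 daHz = 10 Hz, so 0.2362 daHz = 0.2362 * 10 = 2.362 Hz. Combine: 0.0035116025 rad * 2.362 Hz = 0.008294405 rad/s. 1 deg/s = 0.017453293 rad/s, so 0.008294405 rad/s = 0.008294405 / 0.017453293 = 0.4752344 deg/s ≈ 0.4752 deg/s (4 s.f.).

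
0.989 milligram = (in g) 1 milligram = 1e-06 kg, so 0.989 milligram = 0.989 * 1e-06 = 9.89e-07 kg. 1 g = 0.001 kg, so 9.89e-07 kg = 9.89e-07 / 0.001 = 0.000989 g. Final answer: 0.000989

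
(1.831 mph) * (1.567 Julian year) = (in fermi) 4.048e+22. Check: 1 mph = 0.44704 m/s, so 1.831 mph = 1.831 * 0.44704 = 0.81853024 m/s. 1 Julian year = 31557600 s, so 1.567 Julian year = 1.567 * 31557600 = 49450759 s. Combine: 0.81853024 m/s * 49450759 s = 40476942 m. 1 fermi = 1e-15 m, so 40476942 m = 40476942 / 1e-15 = 4.0476942e+22 fermi ≈ 4.048e+22 fermi (4 s.f.).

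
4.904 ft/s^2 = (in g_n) 1 ft/s^2 = 0.3048 m/s^2, so 4.904 ft/s^2 = 4.904 * 0.3048 = 1.4947392 m/s^2. 1 g_n = 9.80665 m/s^2, so 1.4947392 m/s^2 = 1.4947392 / 9.80665 = 0.15242098 g_n ≈ 0.1524 g_n (4 s.f.). Final answer: 0.1524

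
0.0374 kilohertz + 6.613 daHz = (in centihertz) 1.035e+04. Check: 1 kilohertz = 1000 Hz, so 0.0374 kilohertz = 0.0374 * 1000 = 37.4 Hz. 1 daHz = 10 Hz, so 6.613 daHz = 6.613 * 10 = 66.13 Hz. Sum: 37.4 + 66.13 = 103.53 Hz. 1 centihertz = 0.01 Hz, so 103.53 Hz = 103.53 / 0.01 = 10353 centihertz ≈ 1.035e+04 centihertz (4 s.f.).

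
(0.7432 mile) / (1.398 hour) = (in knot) 0.462. Check: 1 mile = 1609.344 m, so 0.7432 mile = 0.7432 * 1609.344 = 1196.0645 m. 1 hour = 3600 s, so 1.398 hour = 1.398 * 3600 = 5032.8 s. Combine: 1196.0645 m / 5032.8 s = 0.23765388 m/s. 1 knot = 0.51444444 m/s, so 0.23765388 m/s = 0.23765388 / 0.51444444 = 0.46196219 knot ≈ 0.462 knot (4 s.f.).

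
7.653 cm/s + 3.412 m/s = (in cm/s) 1 cm/s = 0.01 m/s, so 7.653 cm/s = 7.653 * 0.01 = 0.07653 m/s. 3.412 m/s is already in m/s. Sum: 0.07653 + 3.412 = 3.48853 m/s. 1 cm/s = 0.01 m/s, so 3.48853 m/s = 3.48853 / 0.01 = 348.853 cm/s ≈ 348.9 cm/s (4 s.f.). Final answer: 348.9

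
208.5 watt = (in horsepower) 0.2796. Check: 208.5 watt = 208.5 W. 1 horsepower = 745.69987 W, so 208.5 W = 208.5 / 745.69987 = 0.27960311 horsepower ≈ 0.2796 horsepower (4 s.f.).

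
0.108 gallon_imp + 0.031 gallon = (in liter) 1 gallon_imp = 0.00454609 m^3, so 0.108 gallon_imp = 0.108 * 0.00454609 = 0.00049097772 m^3. 1 gallon = 0.0037854118 m^3, so 0.031 gallon = 0.031 * 0.0037854118 = 0.00011734777 m^3. Sum: 0.00049097772 + 0.00011734777 = 0.00060832549 m^3. 1 liter = 0.001 m^3, so 0.00060832549 m^3 = 0.00060832549 / 0.001 = 0.60832549 liter ≈ 0.6083 liter (4 s.f.). Final answer: 0.6083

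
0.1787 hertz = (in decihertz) 1.787. Check: 0.1787 hertz = 0.1787 Hz. 1 decihertz = 0.1 Hz, so 0.1787 Hz = 0.1787 / 0.1 = 1.787 decihertz.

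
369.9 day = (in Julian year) 1 day = 86400 s, so 369.9 day = 369.9 * 86400 = 31959360 s. 1 Julian year = 31557600 s, so 31959360 s = 31959360 / 31557600 = 1.012731 Julian year ≈ 1.013 Julian year (4 s.f.). Final answer: 1.013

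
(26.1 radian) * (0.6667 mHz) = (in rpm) 26.1 radian = 26.1 rad. 1 mHz = 0.001 Hz, so 0.6667 mHz = 0.6667 * 0.001 = 0.0006667 Hz. Combine: 26.1 rad * 0.0006667 Hz = 0.01740087 rad/s. 1 rpm = 0.10471976 rad/s, so 0.01740087 rad/s = 0.01740087 / 0.10471976 = 0.16616607 rpm ≈ 0.1662 rpm (4 s.f.). Final answer: 0.1662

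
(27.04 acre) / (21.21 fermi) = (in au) 3.449e+07. Check: 1 acre = 4046.8564 m^2, so 27.04 acre = 27.04 * 4046.8564 = 109427 m^2. 1 fermi = 1e-15 m, so 21.21 fermi = 21.21 * 1e-15 = 2.121e-14 m. Combine: 109427 m^2 / 2.121e-14 m = 5.1592172e+18 m. 1 au = 1.4959787e+11 m, so 5.1592172e+18 m = 5.1592172e+18 / 1.4959787e+11 = 34487237 au ≈ 3.449e+07 au (4 s.f.).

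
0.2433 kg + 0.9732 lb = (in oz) 24.15. Check: 0.2433 kg is already in kg. 1 lb = 0.45359237 kg, so 0.9732 lb = 0.9732 * 0.45359237 = 0.44143609 kg. Sum: 0.2433 + 0.44143609 = 0.68473609 kg. 1 oz = 0.028349523 kg, so 0.68473609 kg = 0.68473609 / 0.028349523 = 24.153355 oz ≈ 24.15 oz (4 s.f.).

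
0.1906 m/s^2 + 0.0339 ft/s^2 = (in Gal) 20.09. Check: 0.1906 m/s^2 is already in m/s^2. 1 ft/s^2 = 0.3048 m/s^2, so 0.0339 ft/s^2 = 0.0339 * 0.3048 = 0.01033272 m/s^2. Sum: 0.1906 + 0.01033272 = 0.20093272 m/s^2. 1 Gal = 0.01 m/s^2, so 0.20093272 m/s^2 = 0.20093272 / 0.01 = 20.093272 Gal ≈ 20.09 Gal (4 s.f.).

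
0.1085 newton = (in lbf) 0.02439. Check: 0.1085 newton = 0.1085 N. 1 lbf = 4.4482216 N, so 0.1085 N = 0.1085 / 4.4482216 = 0.02439177 lbf ≈ 0.02439 lbf (4 s.f.).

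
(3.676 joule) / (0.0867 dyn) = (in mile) 3.676 joule = 3.676 J. 1 dyn = 1e-05 N, so 0.0867 dyn = 0.0867 * 1e-05 = 8.67e-07 N. Combine: 3.676 J / 8.67e-07 N = 4239907.7 m. 1 mile = 1609.344 m, so 4239907.7 m = 4239907.7 / 1609.344 = 2634.5565 mile ≈ 2635 mile (4 s.f.). Final answer: 2635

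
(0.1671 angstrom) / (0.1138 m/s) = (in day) 1.699e-15. Check: 1 angstrom = 1e-10 m, so 0.1671 angstrom = 0.1671 * 1e-10 = 1.671e-11 m. 0.1138 m/s is already in m/s. Combine: 1.671e-11 m / 0.1138 m/s = 1.4683656e-10 s. 1 day = 86400 s, so 1.4683656e-10 s = 1.4683656e-10 / 86400 = 1.6994972e-15 day ≈ 1.699e-15 day (4 s.f.).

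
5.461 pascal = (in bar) 5.461e-05. Check: 5.461 pascal = 5.461 Pa. 1 bar = 100000 Pa, so 5.461 Pa = 5.461 / 100000 = 5.461e-05 bar.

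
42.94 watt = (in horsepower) 0.05758. Check: 42.94 watt = 42.94 W. 1 horsepower = 745.69987 W, so 42.94 W = 42.94 / 745.69987 = 0.057583489 horsepower ≈ 0.05758 horsepower (4 s.f.).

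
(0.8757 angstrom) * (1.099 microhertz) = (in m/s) 9.624e-17. Check: 1 angstrom = 1e-10 m, so 0.8757 angstrom = 0.8757 * 1e-10 = 8.757e-11 m. 1 microhertz = 1e-06 Hz, so 1.099 microhertz = 1.099 * 1e-06 = 1.099e-06 Hz. Combine: 8.757e-11 m * 1.099e-06 Hz = 9.623943e-17 m/s. Result: 9.623943e-17 m/s ≈ 9.624e-17 m/s (4 s.f.).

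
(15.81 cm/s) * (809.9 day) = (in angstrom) 1 cm/s = 0.01 m/s, so 15.81 cm/s = 15.81 * 0.01 = 0.1581 m/s. 1 day = 86400 s, so 809.9 day = 809.9 * 86400 = 69975360 s. Combine: 0.1581 m/s * 69975360 s = 11063104 m. 1 angstrom = 1e-10 m, so 11063104 m = 11063104 / 1e-10 = 1.1063104e+17 angstrom ≈ 1.106e+17 angstrom (4 s.f.). Final answer: 1.106e+17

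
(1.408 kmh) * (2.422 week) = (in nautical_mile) 309.3. Check: 1 kmh = 0.27777778 m/s, so 1.408 kmh = 1.408 * 0.27777778 = 0.39111111 m/s. 1 week = 604800 s, so 2.422 week = 2.422 * 604800 = 1464825.6 s. Combine: 0.39111111 m/s * 1464825.6 s = 572909.57 m. 1 nautical_mile = 1852 m, so 572909.57 m = 572909.57 / 1852 = 309.34642 nautical_mile ≈ 309.3 nautical_mile (4 s.f.).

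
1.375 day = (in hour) 33. Check: 1 day = 86400 s, so 1.375 day = 1.375 * 86400 = 118800 s. 1 hour = 3600 s, so 118800 s = 118800 / 3600 = 33 hour.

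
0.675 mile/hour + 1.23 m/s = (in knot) 2.977. Check: 1 mile/hour = 0.44704 m/s, so 0.675 mile/hour = 0.675 * 0.44704 = 0.301752 m/s. 1.23 m/s is already in m/s. Sum: 0.301752 + 1.23 = 1.531752 m/s. 1 knot = 0.51444444 m/s, so 1.531752 m/s = 1.531752 / 0.51444444 = 2.9774877 knot ≈ 2.977 knot (4 s.f.).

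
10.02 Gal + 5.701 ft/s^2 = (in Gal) 183.8. Check: 1 Gal = 0.01 m/s^2, so 10.02 Gal = 10.02 * 0.01 = 0.1002 m/s^2. 1 ft/s^2 = 0.3048 m/s^2, so 5.701 ft/s^2 = 5.701 * 0.3048 = 1.7376648 m/s^2. Sum: 0.1002 + 1.7376648 = 1.8378648 m/s^2. 1 Gal = 0.01 m/s^2, so 1.8378648 m/s^2 = 1.8378648 / 0.01 = 183.78648 Gal ≈ 183.8 Gal (4 s.f.).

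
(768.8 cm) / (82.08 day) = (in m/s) 1.084e-06. Check: 1 cm = 0.01 m, so 768.8 cm = 768.8 * 0.01 = 7.688 m. 1 day = 86400 s, so 82.08 day = 82.08 * 86400 = 7091712 s. Combine: 7.688 m / 7091712 s = 1.0840824e-06 m/s. Result: 1.0840824e-06 m/s ≈ 1.084e-06 m/s (4 s.f.).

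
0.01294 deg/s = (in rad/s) 0.0002258. Check: 1 deg/s = 0.017453293 rad/s, so 0.01294 deg/s = 0.01294 * 0.017453293 = 0.00022584561 rad/s. Result: 0.00022584561 rad/s ≈ 0.0002258 rad/s (4 s.f.).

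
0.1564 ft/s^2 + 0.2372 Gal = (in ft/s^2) 1 ft/s^2 = 0.3048 m/s^2, so 0.1564 ft/s^2 = 0.1564 * 0.3048 = 0.04767072 m/s^2. 1 Gal = 0.01 m/s^2, so 0.2372 Gal = 0.2372 * 0.01 = 0.002372 m/s^2. Sum: 0.04767072 + 0.002372 = 0.05004272 m/s^2. 1 ft/s^2 = 0.3048 m/s^2, so 0.05004272 m/s^2 = 0.05004272 / 0.3048 = 0.16418215 ft/s^2 ≈ 0.1642 ft/s^2 (4 s.f.). Final answer: 0.1642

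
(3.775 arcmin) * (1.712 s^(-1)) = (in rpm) 0.01795. Check: 1 arcmin = 0.00029088821 rad, so 3.775 arcmin = 3.775 * 0.00029088821 = 0.001098103 rad. 1.712 s^(-1) = 1.712 Hz. Combine: 0.001098103 rad * 1.712 Hz = 0.0018799523 rad/s. 1 rpm = 0.10471976 rad/s, so 0.0018799523 rad/s = 0.0018799523 / 0.10471976 = 0.017952222 rpm ≈ 0.01795 rpm (4 s.f.).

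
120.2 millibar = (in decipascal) 1.202e+05. Check: 1 millibar = 100 Pa, so 120.2 millibar = 120.2 * 100 = 12020 Pa. 1 decipascal = 0.1 Pa, so 12020 Pa = 12020 / 0.1 = 120200 decipascal ≈ 1.202e+05 decipascal (4 s.f.).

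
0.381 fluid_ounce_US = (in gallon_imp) 1 fluid_ounce_US = 2.957353e-05 m^3, so 0.381 fluid_ounce_US = 0.381 * 2.957353e-05 = 1.1267515e-05 m^3. 1 gallon_imp = 0.00454609 m^3, so 1.1267515e-05 m^3 = 1.1267515e-05 / 0.00454609 = 0.0024785068 gallon_imp ≈ 0.002479 gallon_imp (4 s.f.). Final answer: 0.002479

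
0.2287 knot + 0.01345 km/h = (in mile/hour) 1 knot = 0.51444444 m/s, so 0.2287 knot = 0.2287 * 0.51444444 = 0.11765344 m/s. 1 km/h = 0.27777778 m/s, so 0.01345 km/h = 0.01345 * 0.27777778 = 0.0037361111 m/s. Sum: 0.11765344 + 0.0037361111 = 0.12138956 m/s. 1 mile/hour = 0.44704 m/s, so 0.12138956 m/s = 0.12138956 / 0.44704 = 0.2715407 mile/hour ≈ 0.2715 mile/hour (4 s.f.). Final answer: 0.2715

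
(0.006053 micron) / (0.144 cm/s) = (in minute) 7.006e-08. Check: 1 micron = 1e-06 m, so 0.006053 micron = 0.006053 * 1e-06 = 6.053e-09 m. 1 cm/s = 0.01 m/s, so 0.144 cm/s = 0.144 * 0.01 = 0.00144 m/s. Combine: 6.053e-09 m / 0.00144 m/s = 4.2034722e-06 s. 1 minute = 60 s, so 4.2034722e-06 s = 4.2034722e-06 / 60 = 7.005787e-08 minute ≈ 7.006e-08 minute (4 s.f.).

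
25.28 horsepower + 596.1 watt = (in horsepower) 26.08. Check: 1 horsepower = 745.69987 W, so 25.28 horsepower = 25.28 * 745.69987 = 18851.293 W. 596.1 watt = 596.1 W. Sum: 18851.293 + 596.1 = 19447.393 W. 1 horsepower = 745.69987 W, so 19447.393 W = 19447.393 / 745.69987 = 26.079383 horsepower ≈ 26.08 horsepower (4 s.f.).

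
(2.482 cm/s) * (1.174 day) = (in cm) 2.518e+05. Check: 1 cm/s = 0.01 m/s, so 2.482 cm/s = 2.482 * 0.01 = 0.02482 m/s. 1 day = 86400 s, so 1.174 day = 1.174 * 86400 = 101433.6 s. Combine: 0.02482 m/s * 101433.6 s = 2517.582 m. 1 cm = 0.01 m, so 2517.582 m = 2517.582 / 0.01 = 251758.2 cm ≈ 2.518e+05 cm (4 s.f.).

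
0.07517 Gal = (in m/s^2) 1 Gal = 0.01 m/s^2, so 0.07517 Gal = 0.07517 * 0.01 = 0.0007517 m/s^2. Result: 0.0007517 m/s^2. Final answer: 0.0007517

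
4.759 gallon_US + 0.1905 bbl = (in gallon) 1 gallon_US = 0.0037854118 m^3, so 4.759 gallon_US = 4.759 * 0.0037854118 = 0.018014775 m^3. 1 bbl = 0.15898729 m^3, so 0.1905 bbl = 0.1905 * 0.15898729 = 0.03028708 m^3. Sum: 0.018014775 + 0.03028708 = 0.048301854 m^3. 1 gallon = 0.0037854118 m^3, so 0.048301854 m^3 = 0.048301854 / 0.0037854118 = 12.76 gallon. Final answer: 12.76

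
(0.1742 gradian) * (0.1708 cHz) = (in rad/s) 4.674e-06. Check: 1 gradian = 0.015707963 rad, so 0.1742 gradian = 0.1742 * 0.015707963 = 0.0027363272 rad. 1 cHz = 0.01 Hz, so 0.1708 cHz = 0.1708 * 0.01 = 0.001708 Hz. Combine: 0.0027363272 rad * 0.001708 Hz = 4.6736469e-06 rad/s. Result: 4.6736469e-06 rad/s ≈ 4.674e-06 rad/s (4 s.f.).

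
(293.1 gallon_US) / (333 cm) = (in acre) 1 gallon_US = 0.0037854118 m^3, so 293.1 gallon_US = 293.1 * 0.0037854118 = 1.1095042 m^3. 1 cm = 0.01 m, so 333 cm = 333 * 0.01 = 3.33 m. Combine: 1.1095042 m^3 / 3.33 m = 0.33318444 m^2. 1 acre = 4046.8564 m^2, so 0.33318444 m^2 = 0.33318444 / 4046.8564 = 8.2331669e-05 acre ≈ 8.233e-05 acre (4 s.f.). Final answer: 8.233e-05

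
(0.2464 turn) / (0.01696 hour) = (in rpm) 1 turn = 6.2831853 rad, so 0.2464 turn = 0.2464 * 6.2831853 = 1.5481769 rad. 1 hour = 3600 s, so 0.01696 hour = 0.01696 * 3600 = 61.056 s. Combine: 1.5481769 rad / 61.056 s = 0.02535667 rad/s. 1 rpm = 0.10471976 rad/s, so 0.02535667 rad/s = 0.02535667 / 0.10471976 = 0.24213836 rpm ≈ 0.2421 rpm (4 s.f.). Final answer: 0.2421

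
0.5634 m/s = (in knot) 1 knot = 0.51444444 m/s, so 0.5634 m/s = 0.5634 / 0.51444444 = 1.095162 knot ≈ 1.095 knot (4 s.f.). Final answer: 1.095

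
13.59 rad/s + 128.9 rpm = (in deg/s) 1552. Check: 13.59 rad/s is already in rad/s. 1 rpm = 0.10471976 rad/s, so 128.9 rpm = 128.9 * 0.10471976 = 13.498376 rad/s. Sum: 13.59 + 13.498376 = 27.088376 rad/s. 1 deg/s = 0.017453293 rad/s, so 27.088376 rad/s = 27.088376 / 0.017453293 = 1552.0496 deg/s ≈ 1552 deg/s (4 s.f.).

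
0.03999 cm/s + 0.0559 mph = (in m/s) 1 cm/s = 0.01 m/s, so 0.03999 cm/s = 0.03999 * 0.01 = 0.0003999 m/s. 1 mph = 0.44704 m/s, so 0.0559 mph = 0.0559 * 0.44704 = 0.024989536 m/s. Sum: 0.0003999 + 0.024989536 = 0.025389436 m/s. Result: 0.025389436 m/s ≈ 0.02539 m/s (4 s.f.). Final answer: 0.02539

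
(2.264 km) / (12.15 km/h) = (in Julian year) 1 km = 1000 m, so 2.264 km = 2.264 * 1000 = 2264 m. 1 km/h = 0.27777778 m/s, so 12.15 km/h = 12.15 * 0.27777778 = 3.375 m/s. Combine: 2264 m / 3.375 m/s = 670.81481 s. 1 Julian year = 31557600 s, so 670.81481 s = 670.81481 / 31557600 = 2.1256839e-05 Julian year ≈ 2.126e-05 Julian year (4 s.f.). Final answer: 2.126e-05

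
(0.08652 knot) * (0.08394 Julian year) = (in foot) 3.868e+05. Check: 1 knot = 0.51444444 m/s, so 0.08652 knot = 0.08652 * 0.51444444 = 0.044509733 m/s. 1 Julian year = 31557600 s, so 0.08394 Julian year = 0.08394 * 31557600 = 2648944.9 s. Combine: 0.044509733 m/s * 2648944.9 s = 117903.83 m. 1 foot = 0.3048 m, so 117903.83 m = 117903.83 / 0.3048 = 386823.6 foot ≈ 3.868e+05 foot (4 s.f.).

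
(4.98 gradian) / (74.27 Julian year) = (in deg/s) 1 gradian = 0.015707963 rad, so 4.98 gradian = 4.98 * 0.015707963 = 0.078225657 rad. 1 Julian year = 31557600 s, so 74.27 Julian year = 74.27 * 31557600 = 2.343783e+09 s. Combine: 0.078225657 rad / 2.343783e+09 s = 3.3375811e-11 rad/s. 1 deg/s = 0.017453293 rad/s, so 3.3375811e-11 rad/s = 3.3375811e-11 / 0.017453293 = 1.9122931e-09 deg/s ≈ 1.912e-09 deg/s (4 s.f.). Final answer: 1.912e-09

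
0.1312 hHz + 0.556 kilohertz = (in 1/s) 569.1. Check: 1 hHz = 100 Hz, so 0.1312 hHz = 0.1312 * 100 = 13.12 Hz. 1 kilohertz = 1000 Hz, so 0.556 kilohertz = 0.556 * 1000 = 556 Hz. Sum: 13.12 + 556 = 569.12 Hz. 569.12 Hz = 569.12 1/s ≈ 569.1 1/s (4 s.f.).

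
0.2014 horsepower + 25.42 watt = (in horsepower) 0.2355. Check: 1 horsepower = 745.69987 W, so 0.2014 horsepower = 0.2014 * 745.69987 = 150.18395 W. 25.42 watt = 25.42 W. Sum: 150.18395 + 25.42 = 175.60395 W. 1 horsepower = 745.69987 W, so 175.60395 W = 175.60395 / 745.69987 = 0.23548878 horsepower ≈ 0.2355 horsepower (4 s.f.).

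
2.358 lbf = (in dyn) 1.049e+06. Check: 1 lbf = 4.4482216 N, so 2.358 lbf = 2.358 * 4.4482216 = 10.488907 N. 1 dyn = 1e-05 N, so 10.488907 N = 10.488907 / 1e-05 = 1048890.7 dyn ≈ 1.049e+06 dyn (4 s.f.).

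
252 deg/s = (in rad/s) 1 deg/s = 0.017453293 rad/s, so 252 deg/s = 252 * 0.017453293 = 4.3982297 rad/s. Result: 4.3982297 rad/s ≈ 4.398 rad/s (4 s.f.). Final answer: 4.398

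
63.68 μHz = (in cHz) 0.006368. Check: 1 μHz = 1e-06 Hz, so 63.68 μHz = 63.68 * 1e-06 = 6.368e-05 Hz. 1 cHz = 0.01 Hz, so 6.368e-05 Hz = 6.368e-05 / 0.01 = 0.006368 cHz.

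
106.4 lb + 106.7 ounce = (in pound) 1 lb = 0.45359237 kg, so 106.4 lb = 106.4 * 0.45359237 = 48.262228 kg. 1 ounce = 0.028349523 kg, so 106.7 ounce = 106.7 * 0.028349523 = 3.0248941 kg. Sum: 48.262228 + 3.0248941 = 51.287122 kg. 1 pound = 0.45359237 kg, so 51.287122 kg = 51.287122 / 0.45359237 = 113.06875 pound ≈ 113.1 pound (4 s.f.). Final answer: 113.1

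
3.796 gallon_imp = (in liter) 17.26. Check: 1 gallon_imp = 0.00454609 m^3, so 3.796 gallon_imp = 3.796 * 0.00454609 = 0.017256958 m^3. 1 liter = 0.001 m^3, so 0.017256958 m^3 = 0.017256958 / 0.001 = 17.256958 liter ≈ 17.26 liter (4 s.f.).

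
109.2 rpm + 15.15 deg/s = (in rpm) 111.7. Check: 1 rpm = 0.10471976 rad/s, so 109.2 rpm = 109.2 * 0.10471976 = 11.435397 rad/s. 1 deg/s = 0.017453293 rad/s, so 15.15 deg/s = 15.15 * 0.017453293 = 0.26441738 rad/s. Sum: 11.435397 + 0.26441738 = 11.699815 rad/s. 1 rpm = 0.10471976 rad/s, so 11.699815 rad/s = 11.699815 / 0.10471976 = 111.725 rpm ≈ 111.7 rpm (4 s.f.).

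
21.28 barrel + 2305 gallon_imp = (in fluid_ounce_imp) 4.879e+05. Check: 1 barrel = 0.15898729 m^3, so 21.28 barrel = 21.28 * 0.15898729 = 3.3832496 m^3. 1 gallon_imp = 0.00454609 m^3, so 2305 gallon_imp = 2305 * 0.00454609 = 10.478737 m^3. Sum: 3.3832496 + 10.478737 = 13.861987 m^3. 1 fluid_ounce_imp = 2.8413063e-05 m^3, so 13.861987 m^3 = 13.861987 / 2.8413063e-05 = 487873.74 fluid_ounce_imp ≈ 4.879e+05 fluid_ounce_imp (4 s.f.).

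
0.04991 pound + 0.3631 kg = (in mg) 1 pound = 0.45359237 kg, so 0.04991 pound = 0.04991 * 0.45359237 = 0.022638795 kg. 0.3631 kg is already in kg. Sum: 0.022638795 + 0.3631 = 0.3857388 kg. 1 mg = 1e-06 kg, so 0.3857388 kg = 0.3857388 / 1e-06 = 385738.8 mg ≈ 3.857e+05 mg (4 s.f.). Final answer: 3.857e+05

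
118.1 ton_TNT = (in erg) 4.941e+18. Check: 1 ton_TNT = 4.184e+09 J, so 118.1 ton_TNT = 118.1 * 4.184e+09 = 4.941304e+11 J. 1 erg = 1e-07 J, so 4.941304e+11 J = 4.941304e+11 / 1e-07 = 4.941304e+18 erg ≈ 4.941e+18 erg (4 s.f.).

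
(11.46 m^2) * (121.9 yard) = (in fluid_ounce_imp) 11.46 m^2 is already in m^2. 1 yard = 0.9144 m, so 121.9 yard = 121.9 * 0.9144 = 111.46536 m. Combine: 11.46 m^2 * 111.46536 m = 1277.393 m^3. 1 fluid_ounce_imp = 2.8413063e-05 m^3, so 1277.393 m^3 = 1277.393 / 2.8413063e-05 = 44957949 fluid_ounce_imp ≈ 4.496e+07 fluid_ounce_imp (4 s.f.). Final answer: 4.496e+07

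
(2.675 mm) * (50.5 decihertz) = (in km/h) 1 mm = 0.001 m, so 2.675 mm = 2.675 * 0.001 = 0.002675 m. 1 decihertz = 0.1 Hz, so 50.5 decihertz = 50.5 * 0.1 = 5.05 Hz. Combine: 0.002675 m * 5.05 Hz = 0.01350875 m/s. 1 km/h = 0.27777778 m/s, so 0.01350875 m/s = 0.01350875 / 0.27777778 = 0.0486315 km/h ≈ 0.04863 km/h (4 s.f.). Final answer: 0.04863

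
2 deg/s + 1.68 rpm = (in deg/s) 12.08. Check: 1 deg/s = 0.017453293 rad/s, so 2 deg/s = 2 * 0.017453293 = 0.034906585 rad/s. 1 rpm = 0.10471976 rad/s, so 1.68 rpm = 1.68 * 0.10471976 = 0.17592919 rad/s. Sum: 0.034906585 + 0.17592919 = 0.21083577 rad/s. 1 deg/s = 0.017453293 rad/s, so 0.21083577 rad/s = 0.21083577 / 0.017453293 = 12.08 deg/s.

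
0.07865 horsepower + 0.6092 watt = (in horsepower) 1 horsepower = 745.69987 W, so 0.07865 horsepower = 0.07865 * 745.69987 = 58.649295 W. 0.6092 watt = 0.6092 W. Sum: 58.649295 + 0.6092 = 59.258495 W. 1 horsepower = 745.69987 W, so 59.258495 W = 59.258495 / 745.69987 = 0.079466951 horsepower ≈ 0.07947 horsepower (4 s.f.). Final answer: 0.07947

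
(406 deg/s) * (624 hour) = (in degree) 9.12e+08. Check: 1 deg/s = 0.017453293 rad/s, so 406 deg/s = 406 * 0.017453293 = 7.0860368 rad/s. 1 hour = 3600 s, so 624 hour = 624 * 3600 = 2246400 s. Combine: 7.0860368 rad/s * 2246400 s = 15918073 rad. 1 degree = 0.017453293 rad, so 15918073 rad = 15918073 / 0.017453293 = 9.120384e+08 degree ≈ 9.12e+08 degree (4 s.f.).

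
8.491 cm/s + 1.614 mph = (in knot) 1.568. Check: 1 cm/s = 0.01 m/s, so 8.491 cm/s = 8.491 * 0.01 = 0.08491 m/s. 1 mph = 0.44704 m/s, so 1.614 mph = 1.614 * 0.44704 = 0.72152256 m/s. Sum: 0.08491 + 0.72152256 = 0.80643256 m/s. 1 knot = 0.51444444 m/s, so 0.80643256 m/s = 0.80643256 / 0.51444444 = 1.5675795 knot ≈ 1.568 knot (4 s.f.).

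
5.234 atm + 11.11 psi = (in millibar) 6069. Check: 1 atm = 101325 Pa, so 5.234 atm = 5.234 * 101325 = 530335.05 Pa. 1 psi = 6894.7573 Pa, so 11.11 psi = 11.11 * 6894.7573 = 76600.754 Pa. Sum: 530335.05 + 76600.754 = 606935.8 Pa. 1 millibar = 100 Pa, so 606935.8 Pa = 606935.8 / 100 = 6069.358 millibar ≈ 6069 millibar (4 s.f.).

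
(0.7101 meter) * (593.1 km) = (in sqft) 4.533e+06. Check: 0.7101 meter = 0.7101 m. 1 km = 1000 m, so 593.1 km = 593.1 * 1000 = 593100 m. Combine: 0.7101 m * 593100 m = 421160.31 m^2. 1 sqft = 0.09290304 m^2, so 421160.31 m^2 = 421160.31 / 0.09290304 = 4533331.8 sqft ≈ 4.533e+06 sqft (4 s.f.).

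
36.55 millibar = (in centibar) 1 millibar = 100 Pa, so 36.55 millibar = 36.55 * 100 = 3655 Pa. 1 centibar = 1000 Pa, so 3655 Pa = 3655 / 1000 = 3.655 centibar. Final answer: 3.655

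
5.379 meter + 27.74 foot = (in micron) 1.383e+07. Check: 5.379 meter = 5.379 m. 1 foot = 0.3048 m, so 27.74 foot = 27.74 * 0.3048 = 8.455152 m. Sum: 5.379 + 8.455152 = 13.834152 m. 1 micron = 1e-06 m, so 13.834152 m = 13.834152 / 1e-06 = 13834152 micron ≈ 1.383e+07 micron (4 s.f.).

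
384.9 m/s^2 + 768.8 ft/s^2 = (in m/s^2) 384.9 m/s^2 is already in m/s^2. 1 ft/s^2 = 0.3048 m/s^2, so 768.8 ft/s^2 = 768.8 * 0.3048 = 234.33024 m/s^2. Sum: 384.9 + 234.33024 = 619.23024 m/s^2. Result: 619.23024 m/s^2 ≈ 619.2 m/s^2 (4 s.f.). Final answer: 619.2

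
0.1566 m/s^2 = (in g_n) 0.01597. Check: 1 g_n = 9.80665 m/s^2, so 0.1566 m/s^2 = 0.1566 / 9.80665 = 0.015968756 g_n ≈ 0.01597 g_n (4 s.f.).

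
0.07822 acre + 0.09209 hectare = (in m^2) 1237. Check: 1 acre = 4046.8564 m^2, so 0.07822 acre = 0.07822 * 4046.8564 = 316.54511 m^2. 1 hectare = 10000 m^2, so 0.09209 hectare = 0.09209 * 10000 = 920.9 m^2. Sum: 316.54511 + 920.9 = 1237.4451 m^2. Result: 1237.4451 m^2 ≈ 1237 m^2 (4 s.f.).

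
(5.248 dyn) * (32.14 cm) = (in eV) 1.053e+14. Check: 1 dyn = 1e-05 N, so 5.248 dyn = 5.248 * 1e-05 = 5.248e-05 N. 1 cm = 0.01 m, so 32.14 cm = 32.14 * 0.01 = 0.3214 m. Combine: 5.248e-05 N * 0.3214 m = 1.6867072e-05 J. 1 eV = 1.6021766e-19 J, so 1.6867072e-05 J = 1.6867072e-05 / 1.6021766e-19 = 1.0527598e+14 eV ≈ 1.053e+14 eV (4 s.f.).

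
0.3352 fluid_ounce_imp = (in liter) 0.009524. Check: 1 fluid_ounce_imp = 2.8413063e-05 m^3, so 0.3352 fluid_ounce_imp = 0.3352 * 2.8413063e-05 = 9.5240585e-06 m^3. 1 liter = 0.001 m^3, so 9.5240585e-06 m^3 = 9.5240585e-06 / 0.001 = 0.0095240585 liter ≈ 0.009524 liter (4 s.f.).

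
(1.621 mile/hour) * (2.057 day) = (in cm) 1 mile/hour = 0.44704 m/s, so 1.621 mile/hour = 1.621 * 0.44704 = 0.72465184 m/s. 1 day = 86400 s, so 2.057 day = 2.057 * 86400 = 177724.8 s. Combine: 0.72465184 m/s * 177724.8 s = 128788.6 m. 1 cm = 0.01 m, so 128788.6 m = 128788.6 / 0.01 = 12878860 cm ≈ 1.288e+07 cm (4 s.f.). Final answer: 1.288e+07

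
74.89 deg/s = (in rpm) 1 deg/s = 0.017453293 rad/s, so 74.89 deg/s = 74.89 * 0.017453293 = 1.3070771 rad/s. 1 rpm = 0.10471976 rad/s, so 1.3070771 rad/s = 1.3070771 / 0.10471976 = 12.481667 rpm ≈ 12.48 rpm (4 s.f.). Final answer: 12.48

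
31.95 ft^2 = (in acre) 0.0007335. Check: 1 ft^2 = 0.09290304 m^2, so 31.95 ft^2 = 31.95 * 0.09290304 = 2.9682521 m^2. 1 acre = 4046.8564 m^2, so 2.9682521 m^2 = 2.9682521 / 4046.8564 = 0.00073347107 acre ≈ 0.0007335 acre (4 s.f.).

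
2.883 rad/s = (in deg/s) 1 deg/s = 0.017453293 rad/s, so 2.883 rad/s = 2.883 / 0.017453293 = 165.18373 deg/s ≈ 165.2 deg/s (4 s.f.). Final answer: 165.2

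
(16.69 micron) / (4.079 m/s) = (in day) 4.736e-11. Check: 1 micron = 1e-06 m, so 16.69 micron = 16.69 * 1e-06 = 1.669e-05 m. 4.079 m/s is already in m/s. Combine: 1.669e-05 m / 4.079 m/s = 4.0916891e-06 s. 1 day = 86400 s, so 4.0916891e-06 s = 4.0916891e-06 / 86400 = 4.7357513e-11 day ≈ 4.736e-11 day (4 s.f.).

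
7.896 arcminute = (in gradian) 1 arcminute = 0.00029088821 rad, so 7.896 arcminute = 7.896 * 0.00029088821 = 0.0022968533 rad. 1 gradian = 0.015707963 rad, so 0.0022968533 rad = 0.0022968533 / 0.015707963 = 0.14622222 gradian ≈ 0.1462 gradian (4 s.f.). Final answer: 0.1462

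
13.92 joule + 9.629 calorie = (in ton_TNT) 1.296e-08. Check: 13.92 joule = 13.92 J. 1 calorie = 4.184 J, so 9.629 calorie = 9.629 * 4.184 = 40.287736 J. Sum: 13.92 + 40.287736 = 54.207736 J. 1 ton_TNT = 4.184e+09 J, so 54.207736 J = 54.207736 / 4.184e+09 = 1.295596e-08 ton_TNT ≈ 1.296e-08 ton_TNT (4 s.f.).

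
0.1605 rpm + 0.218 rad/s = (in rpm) 2.242. Check: 1 rpm = 0.10471976 rad/s, so 0.1605 rpm = 0.1605 * 0.10471976 = 0.016807521 rad/s. 0.218 rad/s is already in rad/s. Sum: 0.016807521 + 0.218 = 0.23480752 rad/s. 1 rpm = 0.10471976 rad/s, so 0.23480752 rad/s = 0.23480752 / 0.10471976 = 2.2422467 rpm ≈ 2.242 rpm (4 s.f.).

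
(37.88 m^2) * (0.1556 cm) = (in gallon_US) 15.57. Check: 37.88 m^2 is already in m^2. 1 cm = 0.01 m, so 0.1556 cm = 0.1556 * 0.01 = 0.001556 m. Combine: 37.88 m^2 * 0.001556 m = 0.05894128 m^3. 1 gallon_US = 0.0037854118 m^3, so 0.05894128 m^3 = 0.05894128 / 0.0037854118 = 15.570639 gallon_US ≈ 15.57 gallon_US (4 s.f.).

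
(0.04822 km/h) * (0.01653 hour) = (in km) 0.0007971. Check: 1 km/h = 0.27777778 m/s, so 0.04822 km/h = 0.04822 * 0.27777778 = 0.013394444 m/s. 1 hour = 3600 s, so 0.01653 hour = 0.01653 * 3600 = 59.508 s. Combine: 0.013394444 m/s * 59.508 s = 0.7970766 m. 1 km = 1000 m, so 0.7970766 m = 0.7970766 / 1000 = 0.0007970766 km ≈ 0.0007971 km (4 s.f.).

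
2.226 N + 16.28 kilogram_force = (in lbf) 36.39. Check: 2.226 N is already in N. 1 kilogram_force = 9.80665 N, so 16.28 kilogram_force = 16.28 * 9.80665 = 159.65226 N. Sum: 2.226 + 159.65226 = 161.87826 N. 1 lbf = 4.4482216 N, so 161.87826 N = 161.87826 / 4.4482216 = 36.391681 lbf ≈ 36.39 lbf (4 s.f.).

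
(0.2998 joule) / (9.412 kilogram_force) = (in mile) 2.018e-06. Check: 0.2998 joule = 0.2998 J. 1 kilogram_force = 9.80665 N, so 9.412 kilogram_force = 9.412 * 9.80665 = 92.30019 N. Combine: 0.2998 J / 92.30019 N = 0.0032480973 m. 1 mile = 1609.344 m, so 0.0032480973 m = 0.0032480973 / 1609.344 = 2.0182741e-06 mile ≈ 2.018e-06 mile (4 s.f.).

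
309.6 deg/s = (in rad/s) 1 deg/s = 0.017453293 rad/s, so 309.6 deg/s = 309.6 * 0.017453293 = 5.4035394 rad/s. Result: 5.4035394 rad/s ≈ 5.404 rad/s (4 s.f.). Final answer: 5.404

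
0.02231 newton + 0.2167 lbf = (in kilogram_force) 0.02231 newton = 0.02231 N. 1 lbf = 4.4482216 N, so 0.2167 lbf = 0.2167 * 4.4482216 = 0.96392962 N. Sum: 0.02231 + 0.96392962 = 0.98623962 N. 1 kilogram_force = 9.80665 N, so 0.98623962 N = 0.98623962 / 9.80665 = 0.10056845 kilogram_force ≈ 0.1006 kilogram_force (4 s.f.). Final answer: 0.1006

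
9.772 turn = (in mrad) 6.14e+04. Check: 1 turn = 6.2831853 rad, so 9.772 turn = 9.772 * 6.2831853 = 61.399287 rad. 1 mrad = 0.001 rad, so 61.399287 rad = 61.399287 / 0.001 = 61399.287 mrad ≈ 6.14e+04 mrad (4 s.f.).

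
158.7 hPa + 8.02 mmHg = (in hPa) 1 hPa = 100 Pa, so 158.7 hPa = 158.7 * 100 = 15870 Pa. 1 mmHg = 133.32237 Pa, so 8.02 mmHg = 8.02 * 133.32237 = 1069.2454 Pa. Sum: 15870 + 1069.2454 = 16939.245 Pa. 1 hPa = 100 Pa, so 16939.245 Pa = 16939.245 / 100 = 169.39245 hPa ≈ 169.4 hPa (4 s.f.). Final answer: 169.4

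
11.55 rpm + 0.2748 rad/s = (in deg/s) 85.04. Check: 1 rpm = 0.10471976 rad/s, so 11.55 rpm = 11.55 * 0.10471976 = 1.2095132 rad/s. 0.2748 rad/s is already in rad/s. Sum: 1.2095132 + 0.2748 = 1.4843132 rad/s. 1 deg/s = 0.017453293 rad/s, so 1.4843132 rad/s = 1.4843132 / 0.017453293 = 85.04488 deg/s ≈ 85.04 deg/s (4 s.f.).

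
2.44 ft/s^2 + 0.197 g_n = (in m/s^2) 2.676. Check: 1 ft/s^2 = 0.3048 m/s^2, so 2.44 ft/s^2 = 2.44 * 0.3048 = 0.743712 m/s^2. 1 g_n = 9.80665 m/s^2, so 0.197 g_n = 0.197 * 9.80665 = 1.93191 m/s^2. Sum: 0.743712 + 1.93191 = 2.675622 m/s^2. Result: 2.675622 m/s^2 ≈ 2.676 m/s^2 (4 s.f.).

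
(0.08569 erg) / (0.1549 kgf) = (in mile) 1 erg = 1e-07 J, so 0.08569 erg = 0.08569 * 1e-07 = 8.569e-09 J. 1 kgf = 9.80665 N, so 0.1549 kgf = 0.1549 * 9.80665 = 1.5190501 N. Combine: 8.569e-09 J / 1.5190501 N = 5.6410253e-09 m. 1 mile = 1609.344 m, so 5.6410253e-09 m = 5.6410253e-09 / 1609.344 = 3.5051706e-12 mile ≈ 3.505e-12 mile (4 s.f.). Final answer: 3.505e-12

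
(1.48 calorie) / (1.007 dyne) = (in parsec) 1.993e-11. Check: 1 calorie = 4.184 J, so 1.48 calorie = 1.48 * 4.184 = 6.19232 J. 1 dyne = 1e-05 N, so 1.007 dyne = 1.007 * 1e-05 = 1.007e-05 N. Combine: 6.19232 J / 1.007e-05 N = 614927.51 m. 1 parsec = 3.0856776e+16 m, so 614927.51 m = 614927.51 / 3.0856776e+16 = 1.9928443e-11 parsec ≈ 1.993e-11 parsec (4 s.f.).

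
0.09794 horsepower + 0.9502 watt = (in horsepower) 0.09921. Check: 1 horsepower = 745.69987 W, so 0.09794 horsepower = 0.09794 * 745.69987 = 73.033845 W. 0.9502 watt = 0.9502 W. Sum: 73.033845 + 0.9502 = 73.984045 W. 1 horsepower = 745.69987 W, so 73.984045 W = 73.984045 / 745.69987 = 0.099214239 horsepower ≈ 0.09921 horsepower (4 s.f.).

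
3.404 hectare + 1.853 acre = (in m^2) 1 hectare = 10000 m^2, so 3.404 hectare = 3.404 * 10000 = 34040 m^2. 1 acre = 4046.8564 m^2, so 1.853 acre = 1.853 * 4046.8564 = 7498.825 m^2. Sum: 34040 + 7498.825 = 41538.825 m^2. Result: 41538.825 m^2 ≈ 4.154e+04 m^2 (4 s.f.). Final answer: 4.154e+04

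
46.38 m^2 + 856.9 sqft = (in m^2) 46.38 m^2 is already in m^2. 1 sqft = 0.09290304 m^2, so 856.9 sqft = 856.9 * 0.09290304 = 79.608615 m^2. Sum: 46.38 + 79.608615 = 125.98861 m^2. Result: 125.98861 m^2 ≈ 126 m^2 (4 s.f.). Final answer: 126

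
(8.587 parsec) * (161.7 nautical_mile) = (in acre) 1 parsec = 3.0856776e+16 m, so 8.587 parsec = 8.587 * 3.0856776e+16 = 2.6496713e+17 m. 1 nautical_mile = 1852 m, so 161.7 nautical_mile = 161.7 * 1852 = 299468.4 m. Combine: 2.6496713e+17 m * 299468.4 m = 7.9349284e+22 m^2. 1 acre = 4046.8564 m^2, so 7.9349284e+22 m^2 = 7.9349284e+22 / 4046.8564 = 1.9607635e+19 acre ≈ 1.961e+19 acre (4 s.f.). Final answer: 1.961e+19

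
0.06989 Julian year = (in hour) 1 Julian year = 31557600 s, so 0.06989 Julian year = 0.06989 * 31557600 = 2205560.7 s. 1 hour = 3600 s, so 2205560.7 s = 2205560.7 / 3600 = 612.65574 hour ≈ 612.7 hour (4 s.f.). Final answer: 612.7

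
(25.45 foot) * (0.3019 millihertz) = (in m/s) 0.002342. Check: 1 foot = 0.3048 m, so 25.45 foot = 25.45 * 0.3048 = 7.75716 m. 1 millihertz = 0.001 Hz, so 0.3019 millihertz = 0.3019 * 0.001 = 0.0003019 Hz. Combine: 7.75716 m * 0.0003019 Hz = 0.0023418866 m/s. Result: 0.0023418866 m/s ≈ 0.002342 m/s (4 s.f.).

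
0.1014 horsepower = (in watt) 1 horsepower = 745.69987 W, so 0.1014 horsepower = 0.1014 * 745.69987 = 75.613967 W. 75.613967 W = 75.613967 watt ≈ 75.61 watt (4 s.f.). Final answer: 75.61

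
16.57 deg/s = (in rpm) 1 deg/s = 0.017453293 rad/s, so 16.57 deg/s = 16.57 * 0.017453293 = 0.28920106 rad/s. 1 rpm = 0.10471976 rad/s, so 0.28920106 rad/s = 0.28920106 / 0.10471976 = 2.7616667 rpm ≈ 2.762 rpm (4 s.f.). Final answer: 2.762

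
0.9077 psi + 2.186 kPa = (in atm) 1 psi = 6894.7573 Pa, so 0.9077 psi = 0.9077 * 6894.7573 = 6258.3712 Pa. 1 kPa = 1000 Pa, so 2.186 kPa = 2.186 * 1000 = 2186 Pa. Sum: 6258.3712 + 2186 = 8444.3712 Pa. 1 atm = 101325 Pa, so 8444.3712 Pa = 8444.3712 / 101325 = 0.083339464 atm ≈ 0.08334 atm (4 s.f.). Final answer: 0.08334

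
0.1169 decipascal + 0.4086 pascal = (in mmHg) 0.003152. Check: 1 decipascal = 0.1 Pa, so 0.1169 decipascal = 0.1169 * 0.1 = 0.01169 Pa. 0.4086 pascal = 0.4086 Pa. Sum: 0.01169 + 0.4086 = 0.42029 Pa. 1 mmHg = 133.32237 Pa, so 0.42029 Pa = 0.42029 / 133.32237 = 0.0031524342 mmHg ≈ 0.003152 mmHg (4 s.f.).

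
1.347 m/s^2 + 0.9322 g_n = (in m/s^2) 10.49. Check: 1.347 m/s^2 is already in m/s^2. 1 g_n = 9.80665 m/s^2, so 0.9322 g_n = 0.9322 * 9.80665 = 9.1417591 m/s^2. Sum: 1.347 + 9.1417591 = 10.488759 m/s^2. Result: 10.488759 m/s^2 ≈ 10.49 m/s^2 (4 s.f.).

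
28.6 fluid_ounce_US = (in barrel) 1 fluid_ounce_US = 2.957353e-05 m^3, so 28.6 fluid_ounce_US = 28.6 * 2.957353e-05 = 0.00084580295 m^3. 1 barrel = 0.15898729 m^3, so 0.00084580295 m^3 = 0.00084580295 / 0.15898729 = 0.0053199405 barrel ≈ 0.00532 barrel (4 s.f.). Final answer: 0.00532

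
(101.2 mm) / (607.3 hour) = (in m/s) 1 mm = 0.001 m, so 101.2 mm = 101.2 * 0.001 = 0.1012 m. 1 hour = 3600 s, so 607.3 hour = 607.3 * 3600 = 2186280 s. Combine: 0.1012 m / 2186280 s = 4.6288673e-08 m/s. Result: 4.6288673e-08 m/s ≈ 4.629e-08 m/s (4 s.f.). Final answer: 4.629e-08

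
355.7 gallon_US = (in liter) 1346. Check: 1 gallon_US = 0.0037854118 m^3, so 355.7 gallon_US = 355.7 * 0.0037854118 = 1.346471 m^3. 1 liter = 0.001 m^3, so 1.346471 m^3 = 1.346471 / 0.001 = 1346.471 liter ≈ 1346 liter (4 s.f.).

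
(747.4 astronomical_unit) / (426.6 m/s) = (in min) 4.368e+09. Check: 1 astronomical_unit = 1.4959787e+11 m, so 747.4 astronomical_unit = 747.4 * 1.4959787e+11 = 1.1180945e+14 m. 426.6 m/s is already in m/s. Combine: 1.1180945e+14 m / 426.6 m/s = 2.6209435e+11 s. 1 min = 60 s, so 2.6209435e+11 s = 2.6209435e+11 / 60 = 4.3682391e+09 min ≈ 4.368e+09 min (4 s.f.).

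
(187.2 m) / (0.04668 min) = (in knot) 187.2 m is already in m. 1 min = 60 s, so 0.04668 min = 0.04668 * 60 = 2.8008 s. Combine: 187.2 m / 2.8008 s = 66.838046 m/s. 1 knot = 0.51444444 m/s, so 66.838046 m/s = 66.838046 / 0.51444444 = 129.92277 knot ≈ 129.9 knot (4 s.f.). Final answer: 129.9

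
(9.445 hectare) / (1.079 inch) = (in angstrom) 3.446e+16. Check: 1 hectare = 10000 m^2, so 9.445 hectare = 9.445 * 10000 = 94450 m^2. 1 inch = 0.0254 m, so 1.079 inch = 1.079 * 0.0254 = 0.0274066 m. Combine: 94450 m^2 / 0.0274066 m = 3446250.2 m. 1 angstrom = 1e-10 m, so 3446250.2 m = 3446250.2 / 1e-10 = 3.4462502e+16 angstrom ≈ 3.446e+16 angstrom (4 s.f.).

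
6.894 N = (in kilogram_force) 1 kilogram_force = 9.80665 N, so 6.894 N = 6.894 / 9.80665 = 0.70299236 kilogram_force ≈ 0.703 kilogram_force (4 s.f.). Final answer: 0.703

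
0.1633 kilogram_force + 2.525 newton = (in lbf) 1 kilogram_force = 9.80665 N, so 0.1633 kilogram_force = 0.1633 * 9.80665 = 1.6014259 N. 2.525 newton = 2.525 N. Sum: 1.6014259 + 2.525 = 4.1264259 N. 1 lbf = 4.4482216 N, so 4.1264259 N = 4.1264259 / 4.4482216 = 0.92765746 lbf ≈ 0.9277 lbf (4 s.f.). Final answer: 0.9277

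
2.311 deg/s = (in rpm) 1 deg/s = 0.017453293 rad/s, so 2.311 deg/s = 2.311 * 0.017453293 = 0.040334559 rad/s. 1 rpm = 0.10471976 rad/s, so 0.040334559 rad/s = 0.040334559 / 0.10471976 = 0.38516667 rpm ≈ 0.3852 rpm (4 s.f.). Final answer: 0.3852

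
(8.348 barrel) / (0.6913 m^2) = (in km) 0.00192. Check: 1 barrel = 0.15898729 m^3, so 8.348 barrel = 8.348 * 0.15898729 = 1.3272259 m^3. 0.6913 m^2 is already in m^2. Combine: 1.3272259 m^3 / 0.6913 m^2 = 1.9198987 m. 1 km = 1000 m, so 1.9198987 m = 1.9198987 / 1000 = 0.0019198987 km ≈ 0.00192 km (4 s.f.).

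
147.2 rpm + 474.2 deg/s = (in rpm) 226.2. Check: 1 rpm = 0.10471976 rad/s, so 147.2 rpm = 147.2 * 0.10471976 = 15.414748 rad/s. 1 deg/s = 0.017453293 rad/s, so 474.2 deg/s = 474.2 * 0.017453293 = 8.2763513 rad/s. Sum: 15.414748 + 8.2763513 = 23.691099 rad/s. 1 rpm = 0.10471976 rad/s, so 23.691099 rad/s = 23.691099 / 0.10471976 = 226.23333 rpm ≈ 226.2 rpm (4 s.f.).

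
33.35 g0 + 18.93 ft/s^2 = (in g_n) 1 g0 = 9.80665 m/s^2, so 33.35 g0 = 33.35 * 9.80665 = 327.05178 m/s^2. 1 ft/s^2 = 0.3048 m/s^2, so 18.93 ft/s^2 = 18.93 * 0.3048 = 5.769864 m/s^2. Sum: 327.05178 + 5.769864 = 332.82164 m/s^2. 1 g_n = 9.80665 m/s^2, so 332.82164 m/s^2 = 332.82164 / 9.80665 = 33.938362 g_n ≈ 33.94 g_n (4 s.f.). Final answer: 33.94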